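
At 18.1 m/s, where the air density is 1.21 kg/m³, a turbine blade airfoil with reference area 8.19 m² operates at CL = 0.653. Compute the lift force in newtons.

Dynamic pressure q = ½ρv² = ½ × 1.21 × 18.1² = 198.2 Pa.
L = q·S·CL = 198.2 × 8.19 × 0.653 = 1060 N

L = 1060 N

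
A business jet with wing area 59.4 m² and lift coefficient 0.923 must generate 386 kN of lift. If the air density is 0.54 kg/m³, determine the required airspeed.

L = ½ρv²S·CL ⇒ v = √(2L/(ρ·S·CL))
v = √(2 × 3.86×10^5 / (0.54 × 59.4 × 0.923)) = √26080 = 161 m/s

v = 161 m/s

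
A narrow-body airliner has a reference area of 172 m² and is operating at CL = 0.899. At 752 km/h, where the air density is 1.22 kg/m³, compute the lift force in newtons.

Convert speed: v = 752 km/h ÷ 3.6 = 208.9 m/s.
Dynamic pressure q = ½ρv² = ½ × 1.22 × 208.9² = 26620 Pa.
L = q·S·CL = 26620 × 172 × 0.899 = 4.12×10^6 N ≈ 4120 kN

L = 4.12×10^6 N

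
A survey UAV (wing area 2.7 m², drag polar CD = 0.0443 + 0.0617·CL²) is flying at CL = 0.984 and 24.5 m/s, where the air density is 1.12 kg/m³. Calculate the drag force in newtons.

CD = 0.0443 + 0.0617 × 0.984² = 0.104
D = ½ρv²S·CD = ½ × 1.12 × 24.5² × 2.7 × 0.104 = 94.4 N

D = 94.4 N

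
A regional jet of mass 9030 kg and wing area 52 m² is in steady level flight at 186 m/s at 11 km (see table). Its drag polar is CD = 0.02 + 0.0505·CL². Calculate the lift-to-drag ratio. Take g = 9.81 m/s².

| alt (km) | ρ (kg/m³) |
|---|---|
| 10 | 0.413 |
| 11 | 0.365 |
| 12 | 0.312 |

L/D = 11.4

At 11 km, from the table: ρ = 0.365 kg/m³.
Level flight ⇒ L = W = m·g = 9030 × 9.81 = 88584 N.
Dynamic pressure q = 0.5 × 0.365 × 186² = 6314 Pa.
Required CL = L/(qS) = 88584/(6314·52) = 0.2698.
CD = 0.02 + 0.0505 × 0.2698² = 0.02368.
L/D = CL/CD = 0.2698 / 0.02368 = 11.4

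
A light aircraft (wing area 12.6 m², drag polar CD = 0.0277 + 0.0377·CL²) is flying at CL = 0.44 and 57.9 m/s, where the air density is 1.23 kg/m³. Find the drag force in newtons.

D = 909 N

CD = 0.0277 + 0.0377 × 0.44² = 0.035
D = ½ρv²S·CD = ½ × 1.23 × 57.9² × 12.6 × 0.035 = 909 N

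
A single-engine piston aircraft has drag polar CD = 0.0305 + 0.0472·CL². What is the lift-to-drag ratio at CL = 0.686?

CD = 0.0305 + 0.0472 × 0.686² = 0.05271
L/D = CL/CD = 0.686 / 0.05271 = 13

L/D = 13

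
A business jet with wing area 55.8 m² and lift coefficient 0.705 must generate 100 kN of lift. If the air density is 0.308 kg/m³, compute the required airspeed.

L = ½ρv²S·CL ⇒ v = √(2L/(ρ·S·CL))
v = √(2 × 1×10^5 / (0.308 × 55.8 × 0.705)) = √16510 = 128 m/s

v = 128 m/s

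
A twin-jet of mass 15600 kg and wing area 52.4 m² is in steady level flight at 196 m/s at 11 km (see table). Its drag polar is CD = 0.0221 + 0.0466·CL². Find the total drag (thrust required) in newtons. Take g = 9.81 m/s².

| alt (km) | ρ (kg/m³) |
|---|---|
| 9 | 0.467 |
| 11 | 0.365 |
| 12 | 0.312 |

At 11 km, from the table: ρ = 0.365 kg/m³.
In steady level flight, lift balances weight: W = mg = 15600 × 9.81 = 1.5304×10^5 N.
Dynamic pressure q = 0.5 × 0.365 × 196² = 7011 Pa.
CL = W/(q·S) = 1.5304×10^5 / (7011 × 52.4) = 0.4166.
CD = 0.0221 + 0.0466 × 0.4166² = 0.03019.
D = q·S·CD = 7011 × 52.4 × 0.03019 = 11090 N

D = 11100 N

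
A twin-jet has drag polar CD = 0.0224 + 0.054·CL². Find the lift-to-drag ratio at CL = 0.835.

CD = 0.0224 + 0.054 × 0.835² = 0.06005
L/D = CL/CD = 0.835 / 0.06005 = 13.9

L/D = 13.9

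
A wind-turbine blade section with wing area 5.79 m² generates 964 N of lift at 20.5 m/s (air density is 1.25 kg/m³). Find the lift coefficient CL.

From L = ½ρv²S·CL, rearranging gives CL = 2L/(ρv²S).
CL = 2 × 964 / (1.25 × 20.5² × 5.79) = 0.634

CL = 0.634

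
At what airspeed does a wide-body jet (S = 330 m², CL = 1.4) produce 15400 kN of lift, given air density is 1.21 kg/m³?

v = 235 m/s

L = ½ρv²S·CL ⇒ v = √(2L/(ρ·S·CL))
v = √(2 × 1.54×10^7 / (1.21 × 330 × 1.4)) = √55100 = 235 m/s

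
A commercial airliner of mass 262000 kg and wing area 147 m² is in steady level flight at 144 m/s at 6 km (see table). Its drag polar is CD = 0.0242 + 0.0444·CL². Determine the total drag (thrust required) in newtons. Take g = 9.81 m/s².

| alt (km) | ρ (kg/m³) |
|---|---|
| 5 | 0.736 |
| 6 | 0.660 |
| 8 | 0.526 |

D = 3.16×10^5 N

At 6 km, from the table: ρ = 0.660 kg/m³.
In steady level flight, lift balances weight: W = mg = 262000 × 9.81 = 2.5702×10^6 N.
q = ½ρv² = ½ × 0.66 × 144² = 6843 Pa.
CL = W/(q·S) = 2.5702×10^6 / (6843 × 147) = 2.555.
CD = 0.0242 + 0.0444 × 2.555² = 0.3141.
D = q·S·CD = 6843 × 147 × 0.3141 = 3.159×10^5 N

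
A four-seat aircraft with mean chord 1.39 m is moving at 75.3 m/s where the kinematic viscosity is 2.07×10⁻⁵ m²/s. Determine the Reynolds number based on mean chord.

Re = 5.06×10^6

Re = v·c/ν = 75.3 × 1.39 / (2.07×10⁻⁵) = 5.06×10^6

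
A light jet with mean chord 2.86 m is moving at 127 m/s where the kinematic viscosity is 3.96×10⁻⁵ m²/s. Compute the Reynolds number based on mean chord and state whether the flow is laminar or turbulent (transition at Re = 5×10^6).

Re = 9.17×10^6 (turbulent)

Re = v·c/ν = 127 × 2.86 / (3.96×10⁻⁵) = 9.17×10^6
Since 9.17×10^6 > 5×10^6, the flow is turbulent.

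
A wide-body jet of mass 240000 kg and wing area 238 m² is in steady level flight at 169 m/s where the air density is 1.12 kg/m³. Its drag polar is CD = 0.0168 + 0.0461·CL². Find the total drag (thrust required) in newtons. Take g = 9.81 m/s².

D = 1.31×10^5 N

Weight W = mg = 240000 × 9.81 = 2.3544×10^6 N; in level flight L = W.
q = ½ρv² = ½ × 1.12 × 169² = 15990 Pa.
Required CL = L/(qS) = 2.3544×10^6/(15990·238) = 0.6185.
CD = 0.0168 + 0.0461 × 0.6185² = 0.03444.
D = q·S·CD = 15990 × 238 × 0.03444 = 1.311×10^5 N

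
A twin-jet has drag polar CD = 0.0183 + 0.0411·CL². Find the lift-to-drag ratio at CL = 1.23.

CD = 0.0183 + 0.0411 × 1.23² = 0.08048
L/D = CL/CD = 1.23 / 0.08048 = 15.3

L/D = 15.3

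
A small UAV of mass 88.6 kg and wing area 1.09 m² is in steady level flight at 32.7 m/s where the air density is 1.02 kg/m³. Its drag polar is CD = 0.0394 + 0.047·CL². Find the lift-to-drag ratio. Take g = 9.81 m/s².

L/D = 10.5

In steady level flight, lift balances weight: W = mg = 88.6 × 9.81 = 869.17 N.
q = ½ρv² = ½ × 1.02 × 32.7² = 545.3 Pa.
Required CL = L/(qS) = 869.17/(545.3·1.09) = 1.462.
CD = 0.0394 + 0.047 × 1.462² = 0.1399.
L/D = CL/CD = 1.462 / 0.1399 = 10.5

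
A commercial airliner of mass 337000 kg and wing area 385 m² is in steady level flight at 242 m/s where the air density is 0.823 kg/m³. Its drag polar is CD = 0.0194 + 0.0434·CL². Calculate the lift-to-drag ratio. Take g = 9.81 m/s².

L/D = 14.3

Weight W = mg = 337000 × 9.81 = 3.306×10^6 N; in level flight L = W.
q = ½ρv² = ½ × 0.823 × 242² = 24100 Pa.
Required CL = L/(qS) = 3.306×10^6/(24100·385) = 0.3563.
CD = 0.0194 + 0.0434 × 0.3563² = 0.02491.
L/D = CL/CD = 0.3563 / 0.02491 = 14.3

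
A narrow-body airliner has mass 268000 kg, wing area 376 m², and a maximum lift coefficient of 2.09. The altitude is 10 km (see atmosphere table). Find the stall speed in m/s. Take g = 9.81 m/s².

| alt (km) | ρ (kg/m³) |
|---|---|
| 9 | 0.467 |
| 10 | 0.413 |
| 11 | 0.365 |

V_stall = 127 m/s

At 10 km, from the table: ρ = 0.413 kg/m³.
At stall, lift equals weight: L = W = m·g = 268000 × 9.81 = 2.629×10^6 N.
From L = ½ρV²S·CL,max = W: V_stall = √(2W/(ρSCL,max)) = √(2·2.629×10^6/(0.413·376·2.09))
V_stall = √16200 = 127 m/s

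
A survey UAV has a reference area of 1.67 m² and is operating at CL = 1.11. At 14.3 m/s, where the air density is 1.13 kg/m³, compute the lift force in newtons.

L = 214 N

Dynamic pressure q = ½ρv² = ½ × 1.13 × 14.3² = 115.5 Pa.
L = q·S·CL = 115.5 × 1.67 × 1.11 = 214 N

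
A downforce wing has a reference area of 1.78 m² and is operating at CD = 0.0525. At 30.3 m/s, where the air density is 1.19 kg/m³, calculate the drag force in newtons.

D = 51 N

D = ½ρv²S·CD = ½ × 1.19 × 30.3² × 1.78 × 0.0525 = 51 N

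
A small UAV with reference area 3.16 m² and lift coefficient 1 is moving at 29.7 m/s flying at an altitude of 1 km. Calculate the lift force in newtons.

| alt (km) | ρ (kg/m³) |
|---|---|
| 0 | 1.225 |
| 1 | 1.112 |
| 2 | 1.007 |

L = 1550 N

At 1 km, from the table: ρ = 1.112 kg/m³.
Dynamic pressure q = ½ρv² = ½ × 1.112 × 29.7² = 490.4 Pa.
L = q·S·CL = 490.4 × 3.16 × 1 = 1550 N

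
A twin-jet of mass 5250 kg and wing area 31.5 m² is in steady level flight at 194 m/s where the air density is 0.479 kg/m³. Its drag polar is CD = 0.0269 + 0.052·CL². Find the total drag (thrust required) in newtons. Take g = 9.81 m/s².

Level flight ⇒ L = W = m·g = 5250 × 9.81 = 51502 N.
Dynamic pressure q = 0.5 × 0.479 × 194² = 9014 Pa.
CL = 2W/(ρv²S) = 2×51502/(0.479×194²×31.5) = 0.1814.
CD = 0.0269 + 0.052 × 0.1814² = 0.02861.
D = q·S·CD = 9014 × 31.5 × 0.02861 = 8124 N

D = 8120 N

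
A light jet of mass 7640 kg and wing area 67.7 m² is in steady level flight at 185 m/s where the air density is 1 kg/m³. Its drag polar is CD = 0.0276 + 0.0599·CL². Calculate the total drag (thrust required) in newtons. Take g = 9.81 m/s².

In steady level flight, lift balances weight: W = mg = 7640 × 9.81 = 74948 N.
q = ½ρv² = ½ × 1 × 185² = 17110 Pa.
CL = W/(q·S) = 74948 / (17110 × 67.7) = 0.06469.
CD = 0.0276 + 0.0599 × 0.06469² = 0.02785.
D = q·S·CD = 17110 × 67.7 × 0.02785 = 32270 N

D = 32300 N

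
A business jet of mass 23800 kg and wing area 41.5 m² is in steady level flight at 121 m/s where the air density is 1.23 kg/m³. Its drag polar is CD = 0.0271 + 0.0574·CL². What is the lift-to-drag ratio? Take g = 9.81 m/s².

Level flight ⇒ L = W = m·g = 23800 × 9.81 = 2.3348×10^5 N.
Dynamic pressure q = 0.5 × 1.23 × 121² = 9004 Pa.
CL = W/(q·S) = 2.3348×10^5 / (9004 × 41.5) = 0.6248.
CD = 0.0271 + 0.0574 × 0.6248² = 0.04951.
L/D = CL/CD = 0.6248 / 0.04951 = 12.6

L/D = 12.6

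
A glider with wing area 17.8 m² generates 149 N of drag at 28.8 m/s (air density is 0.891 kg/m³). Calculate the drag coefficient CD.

CD = 0.0227

From D = ½ρv²S·CD, rearranging gives CD = 2D/(ρv²S).
CD = 2 × 149 / (0.891 × 28.8² × 17.8) = 0.0227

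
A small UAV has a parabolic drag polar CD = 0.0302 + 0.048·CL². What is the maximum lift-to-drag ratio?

For CD = CD0 + K·CL², (L/D)max occurs at CL* = √(CD0/K) and equals 1/(2√(K·CD0)).
(L/D)max = 1/(2√(0.048 × 0.0302)) = 1/(2 × 0.03807) = 13.1

(L/D)max = 13.1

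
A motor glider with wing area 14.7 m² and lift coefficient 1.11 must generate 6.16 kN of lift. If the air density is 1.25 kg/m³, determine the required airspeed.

v = 24.6 m/s

L = ½ρv²S·CL ⇒ v = √(2L/(ρ·S·CL))
v = √(2 × 6160 / (1.25 × 14.7 × 1.11)) = √604 = 24.6 m/s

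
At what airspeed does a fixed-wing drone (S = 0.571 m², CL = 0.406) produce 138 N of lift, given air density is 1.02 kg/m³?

v = 34.2 m/s

L = ½ρv²S·CL ⇒ v = √(2L/(ρ·S·CL))
v = √(2 × 138 / (1.02 × 0.571 × 0.406)) = √1167 = 34.2 m/s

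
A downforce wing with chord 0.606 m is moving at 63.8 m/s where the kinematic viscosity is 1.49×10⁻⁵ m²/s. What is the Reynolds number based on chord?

Re = 2.59×10^6

Re = v·c/ν = 63.8 × 0.606 / (1.49×10⁻⁵) = 2.59×10^6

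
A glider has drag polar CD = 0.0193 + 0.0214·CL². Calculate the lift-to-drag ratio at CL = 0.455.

CD = 0.0193 + 0.0214 × 0.455² = 0.02373
L/D = CL/CD = 0.455 / 0.02373 = 19.2

L/D = 19.2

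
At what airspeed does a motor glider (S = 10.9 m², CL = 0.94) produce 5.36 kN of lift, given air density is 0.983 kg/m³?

L = ½ρv²S·CL ⇒ v = √(2L/(ρ·S·CL))
v = √(2 × 5360 / (0.983 × 10.9 × 0.94)) = √1064 = 32.6 m/s

v = 32.6 m/s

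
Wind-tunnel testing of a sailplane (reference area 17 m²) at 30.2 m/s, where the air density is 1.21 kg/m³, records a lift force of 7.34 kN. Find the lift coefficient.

CL = 0.782

From L = ½ρv²S·CL, rearranging gives CL = 2L/(ρv²S).
CL = 2 × 7340 / (1.21 × 30.2² × 17) = 0.782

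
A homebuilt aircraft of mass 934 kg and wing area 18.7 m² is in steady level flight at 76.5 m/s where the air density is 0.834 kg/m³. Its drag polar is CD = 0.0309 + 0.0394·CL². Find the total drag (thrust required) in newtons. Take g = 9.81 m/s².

D = 1480 N

Weight W = mg = 934 × 9.81 = 9162.5 N; in level flight L = W.
q = ½ρv² = ½ × 0.834 × 76.5² = 2440 Pa.
CL = W/(q·S) = 9162.5 / (2440 × 18.7) = 0.2008.
CD = 0.0309 + 0.0394 × 0.2008² = 0.03249.
D = q·S·CD = 2440 × 18.7 × 0.03249 = 1483 N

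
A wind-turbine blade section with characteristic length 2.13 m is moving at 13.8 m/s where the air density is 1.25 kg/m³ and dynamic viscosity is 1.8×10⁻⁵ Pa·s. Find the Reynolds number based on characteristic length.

Re = ρ·v·c/μ = 1.25 × 13.8 × 2.13 / (1.8×10⁻⁵) = 2.04×10^6

Re = 2.04×10^6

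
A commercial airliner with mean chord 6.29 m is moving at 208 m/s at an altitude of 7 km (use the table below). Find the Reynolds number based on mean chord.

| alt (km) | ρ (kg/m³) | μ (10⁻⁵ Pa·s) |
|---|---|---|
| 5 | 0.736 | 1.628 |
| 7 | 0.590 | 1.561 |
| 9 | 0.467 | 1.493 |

At 7 km, from the table: ρ = 0.590 kg/m³, μ = 1.561×10⁻⁵ Pa·s.
Re = ρ·v·c/μ = 0.59 × 208 × 6.29 / (1.561×10⁻⁵) = 4.94×10^7

Re = 4.94×10^7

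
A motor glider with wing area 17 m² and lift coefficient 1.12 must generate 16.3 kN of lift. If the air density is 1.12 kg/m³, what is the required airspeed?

v = 39.1 m/s

L = ½ρv²S·CL ⇒ v = √(2L/(ρ·S·CL))
v = √(2 × 16300 / (1.12 × 17 × 1.12)) = √1529 = 39.1 m/s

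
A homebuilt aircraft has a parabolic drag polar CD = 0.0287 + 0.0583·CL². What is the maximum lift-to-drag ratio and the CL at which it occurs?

(L/D)max = 12.2, at CL = 0.702

For CD = CD0 + K·CL², (L/D)max occurs at CL* = √(CD0/K) and equals 1/(2√(K·CD0)).
(L/D)max = 1/(2√(0.0583 × 0.0287)) = 1/(2 × 0.0409) = 12.2
CL* = √(0.0287/0.0583) = 0.702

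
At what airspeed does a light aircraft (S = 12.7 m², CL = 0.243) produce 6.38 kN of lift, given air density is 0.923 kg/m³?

L = ½ρv²S·CL ⇒ v = √(2L/(ρ·S·CL))
v = √(2 × 6380 / (0.923 × 12.7 × 0.243)) = √4480 = 66.9 m/s

v = 66.9 m/s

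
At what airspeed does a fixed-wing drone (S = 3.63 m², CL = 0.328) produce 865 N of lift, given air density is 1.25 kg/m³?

L = ½ρv²S·CL ⇒ v = √(2L/(ρ·S·CL))
v = √(2 × 865 / (1.25 × 3.63 × 0.328)) = √1162 = 34.1 m/s

v = 34.1 m/s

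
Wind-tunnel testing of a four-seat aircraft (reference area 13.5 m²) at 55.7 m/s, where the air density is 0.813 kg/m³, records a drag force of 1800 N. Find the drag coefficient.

From D = ½ρv²S·CD, rearranging gives CD = 2D/(ρv²S).
CD = 2 × 1800 / (0.813 × 55.7² × 13.5) = 0.106

CD = 0.106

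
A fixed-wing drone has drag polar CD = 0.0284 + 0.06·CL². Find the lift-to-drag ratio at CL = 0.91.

CD = 0.0284 + 0.06 × 0.91² = 0.07809
L/D = CL/CD = 0.91 / 0.07809 = 11.7

L/D = 11.7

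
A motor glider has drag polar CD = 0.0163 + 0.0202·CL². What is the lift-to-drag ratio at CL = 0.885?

L/D = 27.6

CD = 0.0163 + 0.0202 × 0.885² = 0.03212
L/D = CL/CD = 0.885 / 0.03212 = 27.6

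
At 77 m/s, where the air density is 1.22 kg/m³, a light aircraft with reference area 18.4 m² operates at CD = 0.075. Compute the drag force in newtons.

D = 4990 N

Dynamic pressure q = ½ρv² = ½ × 1.22 × 77² = 3617 Pa.
D = q·S·CD = 3617 × 18.4 × 0.075 = 4990 N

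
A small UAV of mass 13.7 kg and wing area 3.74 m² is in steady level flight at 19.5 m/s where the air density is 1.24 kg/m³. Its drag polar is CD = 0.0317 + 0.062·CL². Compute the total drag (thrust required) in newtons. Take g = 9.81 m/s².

D = 29.2 N

Level flight ⇒ L = W = m·g = 13.7 × 9.81 = 134.4 N.
q = ½ρv² = ½ × 1.24 × 19.5² = 235.8 Pa.
Required CL = L/(qS) = 134.4/(235.8·3.74) = 0.1524.
CD = 0.0317 + 0.062 × 0.1524² = 0.03314.
D = q·S·CD = 235.8 × 3.74 × 0.03314 = 29.22 N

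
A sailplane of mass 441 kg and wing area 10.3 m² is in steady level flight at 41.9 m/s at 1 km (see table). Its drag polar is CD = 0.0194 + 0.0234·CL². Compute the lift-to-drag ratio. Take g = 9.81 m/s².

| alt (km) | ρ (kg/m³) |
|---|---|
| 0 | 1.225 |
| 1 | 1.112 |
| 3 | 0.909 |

L/D = 18.1

At 1 km, from the table: ρ = 1.112 kg/m³.
Level flight ⇒ L = W = m·g = 441 × 9.81 = 4326.2 N.
Dynamic pressure q = 0.5 × 1.112 × 41.9² = 976.1 Pa.
Required CL = L/(qS) = 4326.2/(976.1·10.3) = 0.4303.
CD = 0.0194 + 0.0234 × 0.4303² = 0.02373.
L/D = CL/CD = 0.4303 / 0.02373 = 18.1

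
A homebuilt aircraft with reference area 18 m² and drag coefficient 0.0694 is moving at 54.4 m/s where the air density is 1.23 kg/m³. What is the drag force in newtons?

D = 2270 N

D = ½ρv²S·CD = ½ × 1.23 × 54.4² × 18 × 0.0694 = 2270 N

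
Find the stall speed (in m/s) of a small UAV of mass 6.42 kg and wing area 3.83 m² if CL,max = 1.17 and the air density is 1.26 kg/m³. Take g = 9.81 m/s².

Stall occurs when L = W at CL,max. W = mg = 6.42 × 9.81 = 62.98 N.
V_stall = √(2W/(ρ·S·CL,max)) = √(2 × 62.98 / (1.26 × 3.83 × 1.17))
V_stall = √22.31 = 4.72 m/s

V_stall = 4.72 m/s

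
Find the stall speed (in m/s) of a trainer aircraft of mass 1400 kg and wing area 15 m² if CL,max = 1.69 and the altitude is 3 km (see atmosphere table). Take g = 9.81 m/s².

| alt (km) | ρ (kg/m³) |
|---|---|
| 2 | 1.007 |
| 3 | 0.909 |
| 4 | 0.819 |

V_stall = 34.5 m/s

At 3 km, from the table: ρ = 0.909 kg/m³.
Weight W = mg = 1400 × 9.81 = 13730 N.
V_stall = √(2W/(ρ·S·CL,max)) = √(2 × 13730 / (0.909 × 15 × 1.69))
V_stall = √1192 = 34.5 m/s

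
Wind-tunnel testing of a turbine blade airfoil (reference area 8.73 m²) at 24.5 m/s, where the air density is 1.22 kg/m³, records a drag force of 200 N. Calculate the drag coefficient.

CD = 0.0626

From D = ½ρv²S·CD, rearranging gives CD = 2D/(ρv²S).
CD = 2 × 200 / (1.22 × 24.5² × 8.73) = 0.0626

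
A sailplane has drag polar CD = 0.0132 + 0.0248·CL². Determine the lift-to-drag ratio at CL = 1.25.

L/D = 24.1

CD = 0.0132 + 0.0248 × 1.25² = 0.05195
L/D = CL/CD = 1.25 / 0.05195 = 24.1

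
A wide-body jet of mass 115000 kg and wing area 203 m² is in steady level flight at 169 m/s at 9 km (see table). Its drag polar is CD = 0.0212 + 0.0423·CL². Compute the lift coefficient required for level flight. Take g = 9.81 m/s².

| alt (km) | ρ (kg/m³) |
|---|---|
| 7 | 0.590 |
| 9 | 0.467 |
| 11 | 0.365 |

At 9 km, from the table: ρ = 0.467 kg/m³.
In steady level flight, lift balances weight: W = mg = 115000 × 9.81 = 1.1282×10^6 N.
Dynamic pressure q = 0.5 × 0.467 × 169² = 6669 Pa.
CL = W/(q·S) = 1.1282×10^6 / (6669 × 203) = 0.8333.

CL = 0.833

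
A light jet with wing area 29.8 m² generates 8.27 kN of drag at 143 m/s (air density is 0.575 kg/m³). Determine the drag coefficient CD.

CD = 0.0472

From D = ½ρv²S·CD, rearranging gives CD = 2D/(ρv²S).
CD = 2 × 8270 / (0.575 × 143² × 29.8) = 0.0472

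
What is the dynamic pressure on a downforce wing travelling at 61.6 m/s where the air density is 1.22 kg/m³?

q = ½ρv² = ½ × 1.22 × 61.6² = 2310 Pa

q = 2310 Pa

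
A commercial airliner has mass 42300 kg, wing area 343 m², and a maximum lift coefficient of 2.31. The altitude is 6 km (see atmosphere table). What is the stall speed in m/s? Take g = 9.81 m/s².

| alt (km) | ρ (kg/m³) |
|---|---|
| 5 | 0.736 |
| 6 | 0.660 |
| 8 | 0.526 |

At 6 km, from the table: ρ = 0.660 kg/m³.
Weight W = mg = 42300 × 9.81 = 4.15×10^5 N.
V_stall = √(2W/(ρ·S·CL,max)) = √(2 × 4.15×10^5 / (0.66 × 343 × 2.31))
V_stall = √1587 = 39.8 m/s

V_stall = 39.8 m/s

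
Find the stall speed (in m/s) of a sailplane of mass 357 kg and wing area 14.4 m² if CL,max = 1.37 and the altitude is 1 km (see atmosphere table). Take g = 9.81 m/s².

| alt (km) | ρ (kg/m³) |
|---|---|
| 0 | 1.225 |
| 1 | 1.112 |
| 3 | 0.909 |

At 1 km, from the table: ρ = 1.112 kg/m³.
At stall, lift equals weight: L = W = m·g = 357 × 9.81 = 3502 N.
V_stall = √(2W/(ρ·S·CL,max)) = √(2 × 3502 / (1.112 × 14.4 × 1.37))
V_stall = √319.3 = 17.9 m/s

V_stall = 17.9 m/s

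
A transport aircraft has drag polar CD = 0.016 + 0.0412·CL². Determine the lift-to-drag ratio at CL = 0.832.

L/D = 18.7

CD = 0.016 + 0.0412 × 0.832² = 0.04452
L/D = CL/CD = 0.832 / 0.04452 = 18.7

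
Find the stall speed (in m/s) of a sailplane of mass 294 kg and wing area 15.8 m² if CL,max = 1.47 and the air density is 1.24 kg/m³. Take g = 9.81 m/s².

Stall occurs when L = W at CL,max. W = mg = 294 × 9.81 = 2884 N.
From L = ½ρV²S·CL,max = W: V_stall = √(2W/(ρSCL,max)) = √(2·2884/(1.24·15.8·1.47))
V_stall = √200.3 = 14.2 m/s

V_stall = 14.2 m/s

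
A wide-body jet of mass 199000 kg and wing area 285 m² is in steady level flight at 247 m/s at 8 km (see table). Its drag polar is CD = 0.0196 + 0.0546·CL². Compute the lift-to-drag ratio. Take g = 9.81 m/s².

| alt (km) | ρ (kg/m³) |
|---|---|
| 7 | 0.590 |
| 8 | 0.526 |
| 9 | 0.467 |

At 8 km, from the table: ρ = 0.526 kg/m³.
Weight W = mg = 199000 × 9.81 = 1.9522×10^6 N; in level flight L = W.
q = ½ρv² = ½ × 0.526 × 247² = 16050 Pa.
CL = W/(q·S) = 1.9522×10^6 / (16050 × 285) = 0.4269.
CD = 0.0196 + 0.0546 × 0.4269² = 0.02955.
L/D = CL/CD = 0.4269 / 0.02955 = 14.4

L/D = 14.4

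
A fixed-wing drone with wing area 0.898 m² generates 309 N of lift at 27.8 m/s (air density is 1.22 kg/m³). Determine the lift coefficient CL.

From L = ½ρv²S·CL, rearranging gives CL = 2L/(ρv²S).
CL = 2 × 309 / (1.22 × 27.8² × 0.898) = 0.73

CL = 0.73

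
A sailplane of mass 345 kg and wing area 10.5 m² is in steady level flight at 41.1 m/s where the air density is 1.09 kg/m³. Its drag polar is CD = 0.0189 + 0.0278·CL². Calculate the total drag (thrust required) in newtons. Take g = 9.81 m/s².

In steady level flight, lift balances weight: W = mg = 345 × 9.81 = 3384.5 N.
q = ½ρv² = ½ × 1.09 × 41.1² = 920.6 Pa.
CL = 2W/(ρv²S) = 2×3384.5/(1.09×41.1²×10.5) = 0.3501.
CD = 0.0189 + 0.0278 × 0.3501² = 0.02231.
D = q·S·CD = 920.6 × 10.5 × 0.02231 = 215.6 N

D = 216 N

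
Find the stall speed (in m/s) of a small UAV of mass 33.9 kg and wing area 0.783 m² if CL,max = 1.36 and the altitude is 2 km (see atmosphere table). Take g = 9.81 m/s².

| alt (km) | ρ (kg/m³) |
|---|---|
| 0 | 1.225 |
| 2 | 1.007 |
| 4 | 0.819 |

V_stall = 24.9 m/s

At 2 km, from the table: ρ = 1.007 kg/m³.
Stall occurs when L = W at CL,max. W = mg = 33.9 × 9.81 = 332.6 N.
V_stall = √(2W/(ρ·S·CL,max)) = √(2 × 332.6 / (1.007 × 0.783 × 1.36))
V_stall = √620.3 = 24.9 m/s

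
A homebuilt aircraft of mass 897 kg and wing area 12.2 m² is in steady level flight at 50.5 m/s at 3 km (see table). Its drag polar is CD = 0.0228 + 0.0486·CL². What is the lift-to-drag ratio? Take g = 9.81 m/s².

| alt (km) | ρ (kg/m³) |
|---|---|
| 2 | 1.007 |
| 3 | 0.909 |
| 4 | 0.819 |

L/D = 15

At 3 km, from the table: ρ = 0.909 kg/m³.
In steady level flight, lift balances weight: W = mg = 897 × 9.81 = 8799.6 N.
q = ½ρv² = ½ × 0.909 × 50.5² = 1159 Pa.
CL = 2W/(ρv²S) = 2×8799.6/(0.909×50.5²×12.2) = 0.6223.
CD = 0.0228 + 0.0486 × 0.6223² = 0.04162.
L/D = CL/CD = 0.6223 / 0.04162 = 15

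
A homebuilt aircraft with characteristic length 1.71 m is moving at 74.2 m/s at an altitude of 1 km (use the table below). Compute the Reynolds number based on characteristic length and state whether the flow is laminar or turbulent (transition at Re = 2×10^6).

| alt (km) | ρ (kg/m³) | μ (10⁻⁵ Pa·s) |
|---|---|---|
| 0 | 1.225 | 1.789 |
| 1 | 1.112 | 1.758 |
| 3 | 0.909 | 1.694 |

At 1 km, from the table: ρ = 1.112 kg/m³, μ = 1.758×10⁻⁵ Pa·s.
Re = ρ·v·c/μ = 1.112 × 74.2 × 1.71 / (1.758×10⁻⁵) = 8.03×10^6
Since 8.03×10^6 > 2×10^6, the flow is turbulent.

Re = 8.03×10^6 (turbulent)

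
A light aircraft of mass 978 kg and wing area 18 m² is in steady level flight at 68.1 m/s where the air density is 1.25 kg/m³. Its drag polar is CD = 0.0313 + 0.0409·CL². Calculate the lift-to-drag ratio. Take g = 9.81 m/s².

L/D = 5.63

Level flight ⇒ L = W = m·g = 978 × 9.81 = 9594.2 N.
q = ½ρv² = ½ × 1.25 × 68.1² = 2899 Pa.
CL = 2W/(ρv²S) = 2×9594.2/(1.25×68.1²×18) = 0.1839.
CD = 0.0313 + 0.0409 × 0.1839² = 0.03268.
L/D = CL/CD = 0.1839 / 0.03268 = 5.63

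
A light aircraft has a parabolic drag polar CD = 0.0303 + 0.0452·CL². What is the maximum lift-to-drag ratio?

For CD = CD0 + K·CL², (L/D)max occurs at CL* = √(CD0/K) and equals 1/(2√(K·CD0)).
(L/D)max = 1/(2√(0.0452 × 0.0303)) = 1/(2 × 0.03701) = 13.5

(L/D)max = 13.5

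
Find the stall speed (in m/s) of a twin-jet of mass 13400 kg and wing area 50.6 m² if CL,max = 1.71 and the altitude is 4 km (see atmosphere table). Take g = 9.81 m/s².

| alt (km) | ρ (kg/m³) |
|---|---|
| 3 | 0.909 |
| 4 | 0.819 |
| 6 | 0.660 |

At 4 km, from the table: ρ = 0.819 kg/m³.
At stall, lift equals weight: L = W = m·g = 13400 × 9.81 = 1.315×10^5 N.
From L = ½ρV²S·CL,max = W: V_stall = √(2W/(ρSCL,max)) = √(2·1.315×10^5/(0.819·50.6·1.71))
V_stall = √3710 = 60.9 m/s

V_stall = 60.9 m/s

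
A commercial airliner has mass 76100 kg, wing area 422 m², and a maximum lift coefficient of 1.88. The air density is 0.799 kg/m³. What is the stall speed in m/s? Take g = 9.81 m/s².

V_stall = 48.5 m/s

Weight W = mg = 76100 × 9.81 = 7.465×10^5 N.
V_stall = √(2W/(ρ·S·CL,max)) = √(2 × 7.465×10^5 / (0.799 × 422 × 1.88))
V_stall = √2355 = 48.5 m/s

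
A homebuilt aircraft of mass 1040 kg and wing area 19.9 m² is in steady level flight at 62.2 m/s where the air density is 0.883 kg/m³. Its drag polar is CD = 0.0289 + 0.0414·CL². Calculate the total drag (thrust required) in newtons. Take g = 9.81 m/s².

D = 1110 N

Level flight ⇒ L = W = m·g = 1040 × 9.81 = 10202 N.
Dynamic pressure q = 0.5 × 0.883 × 62.2² = 1708 Pa.
Required CL = L/(qS) = 10202/(1708·19.9) = 0.3001.
CD = 0.0289 + 0.0414 × 0.3001² = 0.03263.
D = q·S·CD = 1708 × 19.9 × 0.03263 = 1109 N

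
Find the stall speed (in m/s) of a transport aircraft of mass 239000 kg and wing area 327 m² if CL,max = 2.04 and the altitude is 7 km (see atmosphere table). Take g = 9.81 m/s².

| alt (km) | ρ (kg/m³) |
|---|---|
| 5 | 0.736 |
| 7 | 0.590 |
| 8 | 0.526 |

V_stall = 109 m/s

At 7 km, from the table: ρ = 0.590 kg/m³.
Stall occurs when L = W at CL,max. W = mg = 239000 × 9.81 = 2.345×10^6 N.
V_stall = √(2W/(ρ·S·CL,max)) = √(2 × 2.345×10^6 / (0.59 × 327 × 2.04))
V_stall = √11910 = 109 m/s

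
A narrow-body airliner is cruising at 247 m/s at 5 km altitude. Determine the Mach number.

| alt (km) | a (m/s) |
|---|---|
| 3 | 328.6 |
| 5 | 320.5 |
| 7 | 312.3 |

At 5 km, from the table: a = 320.5 m/s.
M = v/a = 247 / 320.5 = 0.771

M = 0.771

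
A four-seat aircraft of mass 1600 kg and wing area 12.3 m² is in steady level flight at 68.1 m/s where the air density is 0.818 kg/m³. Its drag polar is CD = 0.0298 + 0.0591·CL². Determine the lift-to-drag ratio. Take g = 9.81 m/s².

Level flight ⇒ L = W = m·g = 1600 × 9.81 = 15696 N.
q = ½ρv² = ½ × 0.818 × 68.1² = 1897 Pa.
CL = W/(q·S) = 15696 / (1897 × 12.3) = 0.6728.
CD = 0.0298 + 0.0591 × 0.6728² = 0.05655.
L/D = CL/CD = 0.6728 / 0.05655 = 11.9

L/D = 11.9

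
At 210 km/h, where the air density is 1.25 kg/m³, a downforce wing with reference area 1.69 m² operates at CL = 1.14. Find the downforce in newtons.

Convert speed: v = 210 km/h ÷ 3.6 = 58.33 m/s.
L = ½ρv²S·CL = ½ × 1.25 × 58.33² × 1.69 × 1.14 = 4100 N

L = 4100 N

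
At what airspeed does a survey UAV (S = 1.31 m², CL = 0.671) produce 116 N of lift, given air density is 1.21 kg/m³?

L = ½ρv²S·CL ⇒ v = √(2L/(ρ·S·CL))
v = √(2 × 116 / (1.21 × 1.31 × 0.671)) = √218.1 = 14.8 m/s

v = 14.8 m/s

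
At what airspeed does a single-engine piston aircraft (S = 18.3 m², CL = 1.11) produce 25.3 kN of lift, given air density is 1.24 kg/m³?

v = 44.8 m/s

L = ½ρv²S·CL ⇒ v = √(2L/(ρ·S·CL))
v = √(2 × 25300 / (1.24 × 18.3 × 1.11)) = √2009 = 44.8 m/s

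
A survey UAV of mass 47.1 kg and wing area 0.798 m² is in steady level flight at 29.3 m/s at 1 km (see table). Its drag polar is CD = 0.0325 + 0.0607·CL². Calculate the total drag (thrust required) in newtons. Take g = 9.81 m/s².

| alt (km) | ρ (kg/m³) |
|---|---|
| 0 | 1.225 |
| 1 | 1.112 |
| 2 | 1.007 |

D = 46.4 N

At 1 km, from the table: ρ = 1.112 kg/m³.
Weight W = mg = 47.1 × 9.81 = 462.05 N; in level flight L = W.
Dynamic pressure q = 0.5 × 1.112 × 29.3² = 477.3 Pa.
CL = 2W/(ρv²S) = 2×462.05/(1.112×29.3²×0.798) = 1.213.
CD = 0.0325 + 0.0607 × 1.213² = 0.1218.
D = q·S·CD = 477.3 × 0.798 × 0.1218 = 46.4 N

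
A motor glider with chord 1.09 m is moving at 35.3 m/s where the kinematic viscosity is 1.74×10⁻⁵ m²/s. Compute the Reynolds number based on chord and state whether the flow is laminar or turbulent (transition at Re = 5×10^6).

Re = 2.21×10^6 (laminar)

Re = v·c/ν = 35.3 × 1.09 / (1.74×10⁻⁵) = 2.21×10^6
Since 2.21×10^6 < 5×10^6, the flow is laminar.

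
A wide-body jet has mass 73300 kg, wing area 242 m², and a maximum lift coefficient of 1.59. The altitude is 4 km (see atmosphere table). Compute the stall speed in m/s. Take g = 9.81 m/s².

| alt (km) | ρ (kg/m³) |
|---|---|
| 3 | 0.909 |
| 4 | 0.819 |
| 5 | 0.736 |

At 4 km, from the table: ρ = 0.819 kg/m³.
Stall occurs when L = W at CL,max. W = mg = 73300 × 9.81 = 7.191×10^5 N.
V_stall = √(2W/(ρ·S·CL,max)) = √(2 × 7.191×10^5 / (0.819 × 242 × 1.59))
V_stall = √4564 = 67.6 m/s

V_stall = 67.6 m/s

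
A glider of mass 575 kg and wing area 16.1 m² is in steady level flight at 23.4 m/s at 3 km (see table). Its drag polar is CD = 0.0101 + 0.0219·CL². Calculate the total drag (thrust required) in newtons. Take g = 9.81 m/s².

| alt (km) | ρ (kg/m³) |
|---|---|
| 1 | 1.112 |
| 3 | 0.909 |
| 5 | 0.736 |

At 3 km, from the table: ρ = 0.909 kg/m³.
Level flight ⇒ L = W = m·g = 575 × 9.81 = 5640.8 N.
q = ½ρv² = ½ × 0.909 × 23.4² = 248.9 Pa.
CL = 2W/(ρv²S) = 2×5640.8/(0.909×23.4²×16.1) = 1.408.
CD = 0.0101 + 0.0219 × 1.408² = 0.0535.
D = q·S·CD = 248.9 × 16.1 × 0.0535 = 214.4 N

D = 214 N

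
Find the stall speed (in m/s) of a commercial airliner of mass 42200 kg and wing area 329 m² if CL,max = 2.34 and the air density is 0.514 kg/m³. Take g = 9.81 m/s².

Stall occurs when L = W at CL,max. W = mg = 42200 × 9.81 = 4.14×10^5 N.
V_stall = √(2W/(ρ·S·CL,max)) = √(2 × 4.14×10^5 / (0.514 × 329 × 2.34))
V_stall = √2092 = 45.7 m/s

V_stall = 45.7 m/s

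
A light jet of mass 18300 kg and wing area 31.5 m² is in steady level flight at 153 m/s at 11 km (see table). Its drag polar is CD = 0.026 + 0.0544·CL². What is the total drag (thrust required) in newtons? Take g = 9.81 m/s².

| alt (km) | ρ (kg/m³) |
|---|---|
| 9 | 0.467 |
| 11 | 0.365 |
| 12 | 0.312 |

At 11 km, from the table: ρ = 0.365 kg/m³.
In steady level flight, lift balances weight: W = mg = 18300 × 9.81 = 1.7952×10^5 N.
q = ½ρv² = ½ × 0.365 × 153² = 4272 Pa.
Required CL = L/(qS) = 1.7952×10^5/(4272·31.5) = 1.334.
CD = 0.026 + 0.0544 × 1.334² = 0.1228.
D = q·S·CD = 4272 × 31.5 × 0.1228 = 16530 N

D = 16500 N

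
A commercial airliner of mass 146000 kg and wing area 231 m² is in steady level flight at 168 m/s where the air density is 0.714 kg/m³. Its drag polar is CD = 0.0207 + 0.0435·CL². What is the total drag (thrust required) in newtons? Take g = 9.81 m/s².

D = 86500 N

In steady level flight, lift balances weight: W = mg = 146000 × 9.81 = 1.4323×10^6 N.
q = ½ρv² = ½ × 0.714 × 168² = 10080 Pa.
Required CL = L/(qS) = 1.4323×10^6/(10080·231) = 0.6154.
CD = 0.0207 + 0.0435 × 0.6154² = 0.03717.
D = q·S·CD = 10080 × 231 × 0.03717 = 86520 N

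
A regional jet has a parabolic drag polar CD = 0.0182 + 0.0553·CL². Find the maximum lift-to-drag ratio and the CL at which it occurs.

(L/D)max = 15.8, at CL = 0.574

For CD = CD0 + K·CL², (L/D)max occurs at CL* = √(CD0/K) and equals 1/(2√(K·CD0)).
(L/D)max = 1/(2√(0.0553 × 0.0182)) = 1/(2 × 0.03172) = 15.8
CL* = √(0.0182/0.0553) = 0.574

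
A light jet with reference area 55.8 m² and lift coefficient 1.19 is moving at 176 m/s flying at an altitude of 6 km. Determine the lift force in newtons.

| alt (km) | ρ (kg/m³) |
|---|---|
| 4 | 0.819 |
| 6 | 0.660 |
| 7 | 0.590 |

At 6 km, from the table: ρ = 0.660 kg/m³.
Dynamic pressure q = ½ρv² = ½ × 0.66 × 176² = 10220 Pa.
L = q·S·CL = 10220 × 55.8 × 1.19 = 6.79×10^5 N ≈ 679 kN

L = 6.79×10^5 N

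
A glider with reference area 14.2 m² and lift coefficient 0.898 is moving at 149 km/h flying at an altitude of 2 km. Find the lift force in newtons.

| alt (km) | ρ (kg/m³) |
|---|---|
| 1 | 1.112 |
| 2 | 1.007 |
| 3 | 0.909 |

At 2 km, from the table: ρ = 1.007 kg/m³.
Convert speed: v = 149 km/h ÷ 3.6 = 41.39 m/s.
L = ½ρv²S·CL = ½ × 1.007 × 41.39² × 14.2 × 0.898 = 11000 N ≈ 11 kN

L = 11000 N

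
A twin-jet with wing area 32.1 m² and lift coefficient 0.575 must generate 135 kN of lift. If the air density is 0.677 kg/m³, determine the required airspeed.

L = ½ρv²S·CL ⇒ v = √(2L/(ρ·S·CL))
v = √(2 × 1.35×10^5 / (0.677 × 32.1 × 0.575)) = √21610 = 147 m/s

v = 147 m/s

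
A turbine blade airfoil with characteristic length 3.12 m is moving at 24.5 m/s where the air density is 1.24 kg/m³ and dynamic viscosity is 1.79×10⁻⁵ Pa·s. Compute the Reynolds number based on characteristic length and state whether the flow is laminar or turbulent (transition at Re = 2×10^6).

Re = ρ·v·c/μ = 1.24 × 24.5 × 3.12 / (1.79×10⁻⁵) = 5.3×10^6
Since 5.3×10^6 > 2×10^6, the flow is turbulent.

Re = 5.3×10^6 (turbulent)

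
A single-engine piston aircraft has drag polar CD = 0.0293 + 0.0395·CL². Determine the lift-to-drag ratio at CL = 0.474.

CD = 0.0293 + 0.0395 × 0.474² = 0.03817
L/D = CL/CD = 0.474 / 0.03817 = 12.4

L/D = 12.4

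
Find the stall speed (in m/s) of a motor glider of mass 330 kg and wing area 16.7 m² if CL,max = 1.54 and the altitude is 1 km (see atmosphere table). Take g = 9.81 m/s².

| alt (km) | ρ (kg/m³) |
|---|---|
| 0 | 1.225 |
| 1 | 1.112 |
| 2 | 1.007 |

V_stall = 15 m/s

At 1 km, from the table: ρ = 1.112 kg/m³.
At stall, lift equals weight: L = W = m·g = 330 × 9.81 = 3237 N.
V_stall = √(2W/(ρ·S·CL,max)) = √(2 × 3237 / (1.112 × 16.7 × 1.54))
V_stall = √226.4 = 15 m/s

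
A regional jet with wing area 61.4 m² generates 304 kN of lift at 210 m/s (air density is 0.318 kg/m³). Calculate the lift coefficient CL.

CL = 0.706

From L = ½ρv²S·CL, rearranging gives CL = 2L/(ρv²S).
CL = 2 × 3.04×10^5 / (0.318 × 210² × 61.4) = 0.706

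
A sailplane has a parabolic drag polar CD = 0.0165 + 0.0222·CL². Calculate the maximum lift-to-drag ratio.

For CD = CD0 + K·CL², (L/D)max occurs at CL* = √(CD0/K) and equals 1/(2√(K·CD0)).
(L/D)max = 1/(2√(0.0222 × 0.0165)) = 1/(2 × 0.01914) = 26.1

(L/D)max = 26.1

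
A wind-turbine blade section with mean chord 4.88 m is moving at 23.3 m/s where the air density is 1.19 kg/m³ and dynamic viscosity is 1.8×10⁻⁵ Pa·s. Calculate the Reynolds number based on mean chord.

Re = 7.52×10^6

Re = ρ·v·c/μ = 1.19 × 23.3 × 4.88 / (1.8×10⁻⁵) = 7.52×10^6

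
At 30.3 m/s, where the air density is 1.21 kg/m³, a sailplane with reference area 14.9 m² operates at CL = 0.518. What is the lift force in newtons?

L = 4290 N

Dynamic pressure q = ½ρv² = ½ × 1.21 × 30.3² = 555.4 Pa.
L = q·S·CL = 555.4 × 14.9 × 0.518 = 4290 N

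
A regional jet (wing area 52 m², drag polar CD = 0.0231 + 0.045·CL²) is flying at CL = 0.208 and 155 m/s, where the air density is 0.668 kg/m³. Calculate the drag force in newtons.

CD = 0.0231 + 0.045 × 0.208² = 0.02505
D = ½ρv²S·CD = ½ × 0.668 × 155² × 52 × 0.02505 = 10500 N

D = 10500 N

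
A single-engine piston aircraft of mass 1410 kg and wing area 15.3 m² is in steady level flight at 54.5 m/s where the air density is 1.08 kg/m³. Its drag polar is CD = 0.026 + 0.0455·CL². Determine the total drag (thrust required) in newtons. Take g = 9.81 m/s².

Level flight ⇒ L = W = m·g = 1410 × 9.81 = 13832 N.
Dynamic pressure q = 0.5 × 1.08 × 54.5² = 1604 Pa.
Required CL = L/(qS) = 13832/(1604·15.3) = 0.5637.
CD = 0.026 + 0.0455 × 0.5637² = 0.04046.
D = q·S·CD = 1604 × 15.3 × 0.04046 = 992.8 N

D = 993 N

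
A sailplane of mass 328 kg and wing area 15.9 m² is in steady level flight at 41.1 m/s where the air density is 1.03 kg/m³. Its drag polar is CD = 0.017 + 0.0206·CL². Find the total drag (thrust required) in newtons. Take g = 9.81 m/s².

Level flight ⇒ L = W = m·g = 328 × 9.81 = 3217.7 N.
q = ½ρv² = ½ × 1.03 × 41.1² = 869.9 Pa.
CL = W/(q·S) = 3217.7 / (869.9 × 15.9) = 0.2326.
CD = 0.017 + 0.0206 × 0.2326² = 0.01811.
D = q·S·CD = 869.9 × 15.9 × 0.01811 = 250.6 N

D = 251 N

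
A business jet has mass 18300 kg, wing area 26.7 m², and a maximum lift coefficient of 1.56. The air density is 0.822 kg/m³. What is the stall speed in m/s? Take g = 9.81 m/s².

At stall, lift equals weight: L = W = m·g = 18300 × 9.81 = 1.795×10^5 N.
From L = ½ρV²S·CL,max = W: V_stall = √(2W/(ρSCL,max)) = √(2·1.795×10^5/(0.822·26.7·1.56))
V_stall = √10490 = 102 m/s

V_stall = 102 m/s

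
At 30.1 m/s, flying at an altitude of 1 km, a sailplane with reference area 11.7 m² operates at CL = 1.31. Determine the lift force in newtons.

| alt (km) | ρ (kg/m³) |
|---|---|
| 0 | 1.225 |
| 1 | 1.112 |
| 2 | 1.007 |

L = 7720 N

At 1 km, from the table: ρ = 1.112 kg/m³.
Dynamic pressure q = ½ρv² = ½ × 1.112 × 30.1² = 503.7 Pa.
L = q·S·CL = 503.7 × 11.7 × 1.31 = 7720 N ≈ 7.72 kN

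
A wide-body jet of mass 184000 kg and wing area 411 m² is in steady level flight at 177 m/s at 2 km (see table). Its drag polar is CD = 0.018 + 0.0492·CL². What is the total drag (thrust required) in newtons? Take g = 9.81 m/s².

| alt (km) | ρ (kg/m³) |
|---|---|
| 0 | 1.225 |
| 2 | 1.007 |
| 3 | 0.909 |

At 2 km, from the table: ρ = 1.007 kg/m³.
In steady level flight, lift balances weight: W = mg = 184000 × 9.81 = 1.805×10^6 N.
Dynamic pressure q = 0.5 × 1.007 × 177² = 15770 Pa.
CL = 2W/(ρv²S) = 2×1.805×10^6/(1.007×177²×411) = 0.2784.
CD = 0.018 + 0.0492 × 0.2784² = 0.02181.
D = q·S·CD = 15770 × 411 × 0.02181 = 1.414×10^5 N

D = 1.41×10^5 N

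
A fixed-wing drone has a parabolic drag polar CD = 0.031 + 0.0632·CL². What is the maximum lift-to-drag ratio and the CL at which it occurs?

(L/D)max = 11.3, at CL = 0.7

For CD = CD0 + K·CL², (L/D)max occurs at CL* = √(CD0/K) and equals 1/(2√(K·CD0)).
(L/D)max = 1/(2√(0.0632 × 0.031)) = 1/(2 × 0.04426) = 11.3
CL* = √(0.031/0.0632) = 0.7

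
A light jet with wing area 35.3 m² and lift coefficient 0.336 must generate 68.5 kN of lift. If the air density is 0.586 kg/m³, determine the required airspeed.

L = ½ρv²S·CL ⇒ v = √(2L/(ρ·S·CL))
v = √(2 × 68500 / (0.586 × 35.3 × 0.336)) = √19710 = 140 m/s

v = 140 m/s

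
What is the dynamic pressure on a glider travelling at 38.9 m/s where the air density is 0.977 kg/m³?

q = ½ρv² = ½ × 0.977 × 38.9² = 739 Pa

q = 739 Pa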